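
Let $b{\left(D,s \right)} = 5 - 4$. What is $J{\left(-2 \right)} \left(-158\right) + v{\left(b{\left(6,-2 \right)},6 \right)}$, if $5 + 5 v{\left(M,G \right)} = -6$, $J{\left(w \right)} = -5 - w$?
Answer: $\frac{2359}{5} \approx 471.8$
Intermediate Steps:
$b{\left(D,s \right)} = 1$
$v{\left(M,G \right)} = - \frac{11}{5}$ ($v{\left(M,G \right)} = -1 + \frac{1}{5} \left(-6\right) = -1 - \frac{6}{5} = - \frac{11}{5}$)
$J{\left(-2 \right)} \left(-158\right) + v{\left(b{\left(6,-2 \right)},6 \right)} = \left(-5 - -2\right) \left(-158\right) - \frac{11}{5} = \left(-5 + 2\right) \left(-158\right) - \frac{11}{5} = \left(-3\right) \left(-158\right) - \frac{11}{5} = 474 - \frac{11}{5} = \frac{2359}{5}$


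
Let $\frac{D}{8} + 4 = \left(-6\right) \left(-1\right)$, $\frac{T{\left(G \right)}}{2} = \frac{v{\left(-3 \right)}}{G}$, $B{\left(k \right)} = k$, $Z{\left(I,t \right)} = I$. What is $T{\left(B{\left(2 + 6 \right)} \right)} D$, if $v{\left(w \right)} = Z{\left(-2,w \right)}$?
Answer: $-8$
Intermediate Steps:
$v{\left(w \right)} = -2$
$T{\left(G \right)} = - \frac{4}{G}$ ($T{\left(G \right)} = 2 \left(- \frac{2}{G}\right) = - \frac{4}{G}$)
$D = 16$ ($D = -32 + 8 \left(\left(-6\right) \left(-1\right)\right) = -32 + 8 \cdot 6 = -32 + 48 = 16$)
$T{\left(B{\left(2 + 6 \right)} \right)} D = - \frac{4}{2 + 6} \cdot 16 = - \frac{4}{8} \cdot 16 = \left(-4\right) \frac{1}{8} \cdot 16 = \left(- \frac{1}{2}\right) 16 = -8$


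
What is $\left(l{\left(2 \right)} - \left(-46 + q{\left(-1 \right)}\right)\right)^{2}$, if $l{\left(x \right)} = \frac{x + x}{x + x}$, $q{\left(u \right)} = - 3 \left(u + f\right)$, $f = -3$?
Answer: $1225$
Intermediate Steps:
$q{\left(u \right)} = 9 - 3 u$ ($q{\left(u \right)} = - 3 \left(u - 3\right) = - 3 \left(-3 + u\right) = 9 - 3 u$)
$l{\left(x \right)} = 1$ ($l{\left(x \right)} = \frac{2 x}{2 x} = 2 x \frac{1}{2 x} = 1$)
$\left(l{\left(2 \right)} - \left(-46 + q{\left(-1 \right)}\right)\right)^{2} = \left(1 + \left(46 - \left(9 - -3\right)\right)\right)^{2} = \left(1 + \left(46 - \left(9 + 3\right)\right)\right)^{2} = \left(1 + \left(46 - 12\right)\right)^{2} = \left(1 + 34\right)^{2} = 35^{2} = 1225$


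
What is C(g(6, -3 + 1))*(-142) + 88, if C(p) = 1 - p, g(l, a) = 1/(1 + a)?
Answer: -196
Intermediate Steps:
C(g(6, -3 + 1))*(-142) + 88 = (1 - 1/(1 + (-3 + 1)))*(-142) + 88 = (1 - 1/(1 - 2))*(-142) + 88 = (1 - 1/(-1))*(-142) + 88 = (1 - 1*(-1))*(-142) + 88 = (1 + 1)*(-142) + 88 = 2*(-142) + 88 = -284 + 88 = -196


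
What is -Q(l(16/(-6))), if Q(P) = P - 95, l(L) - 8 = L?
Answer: 269/3 ≈ 89.667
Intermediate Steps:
l(L) = 8 + L
Q(P) = -95 + P
-Q(l(16/(-6))) = -(-95 + (8 + 16/(-6))) = -(-95 + (8 + 16*(-⅙))) = -(-95 + (8 - 8/3)) = -(-95 + 16/3) = -1*(-269/3) = 269/3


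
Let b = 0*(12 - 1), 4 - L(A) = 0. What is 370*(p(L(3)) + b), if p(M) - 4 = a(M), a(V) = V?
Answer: 2960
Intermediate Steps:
L(A) = 4 (L(A) = 4 - 1*0 = 4 + 0 = 4)
b = 0 (b = 0*11 = 0)
p(M) = 4 + M
370*(p(L(3)) + b) = 370*((4 + 4) + 0) = 370*(8 + 0) = 370*8 = 2960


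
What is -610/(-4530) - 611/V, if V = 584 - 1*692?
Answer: 94457/16308 ≈ 5.7921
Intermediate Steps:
V = -108 (V = 584 - 692 = -108)
-610/(-4530) - 611/V = -610/(-4530) - 611/(-108) = -610*(-1/4530) - 611*(-1/108) = 61/453 + 611/108 = 94457/16308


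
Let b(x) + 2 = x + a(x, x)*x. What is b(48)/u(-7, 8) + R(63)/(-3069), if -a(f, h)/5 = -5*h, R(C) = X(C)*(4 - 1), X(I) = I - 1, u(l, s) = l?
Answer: -1902332/231 ≈ -8235.2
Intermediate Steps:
X(I) = -1 + I
R(C) = -3 + 3*C (R(C) = (-1 + C)*(4 - 1) = (-1 + C)*3 = -3 + 3*C)
a(f, h) = 25*h (a(f, h) = -(-25)*h = 25*h)
b(x) = -2 + x + 25*x² (b(x) = -2 + (x + (25*x)*x) = -2 + (x + 25*x²) = -2 + x + 25*x²)
b(48)/u(-7, 8) + R(63)/(-3069) = (-2 + 48 + 25*48²)/(-7) + (-3 + 3*63)/(-3069) = (-2 + 48 + 25*2304)*(-⅐) + (-3 + 189)*(-1/3069) = (-2 + 48 + 57600)*(-⅐) + 186*(-1/3069) = 57646*(-⅐) - 2/33 = -57646/7 - 2/33 = -1902332/231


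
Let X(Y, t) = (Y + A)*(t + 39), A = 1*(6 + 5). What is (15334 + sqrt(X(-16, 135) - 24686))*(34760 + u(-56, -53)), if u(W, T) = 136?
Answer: 535095264 + 69792*I*sqrt(6389) ≈ 5.351e+8 + 5.5786e+6*I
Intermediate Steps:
A = 11 (A = 1*11 = 11)
X(Y, t) = (11 + Y)*(39 + t) (X(Y, t) = (Y + 11)*(t + 39) = (11 + Y)*(39 + t))
(15334 + sqrt(X(-16, 135) - 24686))*(34760 + u(-56, -53)) = (15334 + sqrt((429 + 11*135 + 39*(-16) - 16*135) - 24686))*(34760 + 136) = (15334 + sqrt((429 + 1485 - 624 - 2160) - 24686))*34896 = (15334 + sqrt(-870 - 24686))*34896 = (15334 + sqrt(-25556))*34896 = (15334 + 2*I*sqrt(6389))*34896 = 535095264 + 69792*I*sqrt(6389)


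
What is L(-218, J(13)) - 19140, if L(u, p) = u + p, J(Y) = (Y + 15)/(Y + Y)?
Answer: -251640/13 ≈ -19357.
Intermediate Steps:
J(Y) = (15 + Y)/(2*Y) (J(Y) = (15 + Y)/((2*Y)) = (15 + Y)*(1/(2*Y)) = (15 + Y)/(2*Y))
L(u, p) = p + u
L(-218, J(13)) - 19140 = ((½)*(15 + 13)/13 - 218) - 19140 = ((½)*(1/13)*28 - 218) - 19140 = (14/13 - 218) - 19140 = -2820/13 - 19140 = -251640/13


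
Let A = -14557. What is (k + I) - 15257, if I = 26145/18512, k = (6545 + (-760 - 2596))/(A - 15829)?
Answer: -4290706510111/281252816 ≈ -15256.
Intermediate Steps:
k = -3189/30386 (k = (6545 + (-760 - 2596))/(-14557 - 15829) = (6545 - 3356)/(-30386) = 3189*(-1/30386) = -3189/30386 ≈ -0.10495)
I = 26145/18512 (I = 26145*(1/18512) = 26145/18512 ≈ 1.4123)
(k + I) - 15257 = (-3189/30386 + 26145/18512) - 15257 = 367703601/281252816 - 15257 = -4290706510111/281252816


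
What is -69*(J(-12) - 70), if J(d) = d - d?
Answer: 4830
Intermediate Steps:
J(d) = 0
-69*(J(-12) - 70) = -69*(0 - 70) = -69*(-70) = 4830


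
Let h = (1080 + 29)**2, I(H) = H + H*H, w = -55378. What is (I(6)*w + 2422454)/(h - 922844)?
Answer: 96578/307037 ≈ 0.31455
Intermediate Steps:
I(H) = H + H**2
h = 1229881 (h = 1109**2 = 1229881)
(I(6)*w + 2422454)/(h - 922844) = ((6*(1 + 6))*(-55378) + 2422454)/(1229881 - 922844) = ((6*7)*(-55378) + 2422454)/307037 = (42*(-55378) + 2422454)*(1/307037) = (-2325876 + 2422454)*(1/307037) = 96578*(1/307037) = 96578/307037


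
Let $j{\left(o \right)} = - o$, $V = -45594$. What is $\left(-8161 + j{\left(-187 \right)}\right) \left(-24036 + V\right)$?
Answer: $555229620$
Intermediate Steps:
$\left(-8161 + j{\left(-187 \right)}\right) \left(-24036 + V\right) = \left(-8161 - -187\right) \left(-24036 - 45594\right) = \left(-8161 + 187\right) \left(-69630\right) = \left(-7974\right) \left(-69630\right) = 555229620$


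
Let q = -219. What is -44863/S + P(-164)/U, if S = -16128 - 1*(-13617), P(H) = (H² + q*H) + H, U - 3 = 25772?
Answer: 1313652953/64721025 ≈ 20.297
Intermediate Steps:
U = 25775 (U = 3 + 25772 = 25775)
P(H) = H² - 218*H (P(H) = (H² - 219*H) + H = H² - 218*H)
S = -2511 (S = -16128 + 13617 = -2511)
-44863/S + P(-164)/U = -44863/(-2511) - 164*(-218 - 164)/25775 = -44863*(-1/2511) - 164*(-382)*(1/25775) = 44863/2511 + 62648*(1/25775) = 44863/2511 + 62648/25775 = 1313652953/64721025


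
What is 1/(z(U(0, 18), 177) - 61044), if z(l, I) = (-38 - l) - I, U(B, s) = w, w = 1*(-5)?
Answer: -1/61254 ≈ -1.6325e-5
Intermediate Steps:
w = -5
U(B, s) = -5
z(l, I) = -38 - I - l
1/(z(U(0, 18), 177) - 61044) = 1/((-38 - 1*177 - 1*(-5)) - 61044) = 1/((-38 - 177 + 5) - 61044) = 1/(-210 - 61044) = 1/(-61254) = -1/61254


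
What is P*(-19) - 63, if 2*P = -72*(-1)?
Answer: -747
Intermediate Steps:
P = 36 (P = (-72*(-1))/2 = (½)*72 = 36)
P*(-19) - 63 = 36*(-19) - 63 = -684 - 63 = -747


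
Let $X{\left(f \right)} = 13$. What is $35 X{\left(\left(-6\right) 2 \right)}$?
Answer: $455$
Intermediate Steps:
$35 X{\left(\left(-6\right) 2 \right)} = 35 \cdot 13 = 455$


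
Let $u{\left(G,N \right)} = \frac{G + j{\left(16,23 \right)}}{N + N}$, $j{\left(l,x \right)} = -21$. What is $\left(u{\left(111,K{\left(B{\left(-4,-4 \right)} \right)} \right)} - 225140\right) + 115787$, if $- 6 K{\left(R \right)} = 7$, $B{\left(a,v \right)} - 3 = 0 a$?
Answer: $- \frac{765741}{7} \approx -1.0939 \cdot 10^{5}$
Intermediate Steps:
$B{\left(a,v \right)} = 3$ ($B{\left(a,v \right)} = 3 + 0 a = 3 + 0 = 3$)
$K{\left(R \right)} = - \frac{7}{6}$ ($K{\left(R \right)} = \left(- \frac{1}{6}\right) 7 = - \frac{7}{6}$)
$u{\left(G,N \right)} = \frac{-21 + G}{2 N}$ ($u{\left(G,N \right)} = \frac{G - 21}{N + N} = \frac{-21 + G}{2 N}$)
$\left(u{\left(111,K{\left(B{\left(-4,-4 \right)} \right)} \right)} - 225140\right) + 115787 = \left(\frac{-21 + 111}{2 \left(- \frac{7}{6}\right)} - 225140\right) + 115787 = \left(\frac{1}{2} \left(- \frac{6}{7}\right) 90 - 225140\right) + 115787 = \left(- \frac{270}{7} - 225140\right) + 115787 = - \frac{1576250}{7} + 115787 = - \frac{765741}{7}$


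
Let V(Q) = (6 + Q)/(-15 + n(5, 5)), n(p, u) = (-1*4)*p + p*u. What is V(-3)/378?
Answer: -1/1260 ≈ -0.00079365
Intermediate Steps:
n(p, u) = -4*p + p*u
V(Q) = -3/5 - Q/10 (V(Q) = (6 + Q)/(-15 + 5*(-4 + 5)) = (6 + Q)/(-15 + 5*1) = (6 + Q)/(-15 + 5) = (6 + Q)/(-10) = (6 + Q)*(-1/10) = -3/5 - Q/10)
V(-3)/378 = (-3/5 - 1/10*(-3))/378 = (-3/5 + 3/10)*(1/378) = -3/10*1/378 = -1/1260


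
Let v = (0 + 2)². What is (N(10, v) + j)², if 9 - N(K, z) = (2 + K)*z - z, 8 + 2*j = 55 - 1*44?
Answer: 4489/4 ≈ 1122.3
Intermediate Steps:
v = 4 (v = 2² = 4)
j = 3/2 (j = -4 + (55 - 1*44)/2 = -4 + (55 - 44)/2 = -4 + (½)*11 = -4 + 11/2 = 3/2 ≈ 1.5000)
N(K, z) = 9 + z - z*(2 + K) (N(K, z) = 9 - ((2 + K)*z - z) = 9 - (z*(2 + K) - z) = 9 - (-z + z*(2 + K)) = 9 + (z - z*(2 + K)) = 9 + z - z*(2 + K))
(N(10, v) + j)² = ((9 - 1*4 - 1*10*4) + 3/2)² = ((9 - 4 - 40) + 3/2)² = (-35 + 3/2)² = (-67/2)² = 4489/4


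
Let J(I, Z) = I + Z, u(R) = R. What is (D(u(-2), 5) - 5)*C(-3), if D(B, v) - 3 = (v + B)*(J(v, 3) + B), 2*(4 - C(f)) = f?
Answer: 88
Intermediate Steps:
C(f) = 4 - f/2
D(B, v) = 3 + (B + v)*(3 + B + v) (D(B, v) = 3 + (v + B)*((v + 3) + B) = 3 + (B + v)*((3 + v) + B) = 3 + (B + v)*(3 + B + v))
(D(u(-2), 5) - 5)*C(-3) = ((3 + (-2)² - 2*5 - 2*(3 + 5) + 5*(3 + 5)) - 5)*(4 - ½*(-3)) = ((3 + 4 - 10 - 2*8 + 5*8) - 5)*(4 + 3/2) = ((3 + 4 - 10 - 16 + 40) - 5)*(11/2) = (21 - 5)*(11/2) = 16*(11/2) = 88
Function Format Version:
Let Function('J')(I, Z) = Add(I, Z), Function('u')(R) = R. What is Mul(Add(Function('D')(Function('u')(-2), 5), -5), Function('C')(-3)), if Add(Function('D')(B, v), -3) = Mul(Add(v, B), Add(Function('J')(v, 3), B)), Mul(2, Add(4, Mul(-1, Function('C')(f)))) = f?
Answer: 88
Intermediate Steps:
Function('C')(f) = Add(4, Mul(Rational(-1, 2), f))
Function('D')(B, v) = Add(3, Mul(Add(B, v), Add(3, B, v))) (Function('D')(B, v) = Add(3, Mul(Add(v, B), Add(Add(v, 3), B))) = Add(3, Mul(Add(B, v), Add(Add(3, v), B))) = Add(3, Mul(Add(B, v), Add(3, B, v))))
Mul(Add(Function('D')(Function('u')(-2), 5), -5), Function('C')(-3)) = Mul(Add(Add(3, Pow(-2, 2), Mul(-2, 5), Mul(-2, Add(3, 5)), Mul(5, Add(3, 5))), -5), Add(4, Mul(Rational(-1, 2), -3))) = Mul(Add(Add(3, 4, -10, Mul(-2, 8), Mul(5, 8)), -5), Add(4, Rational(3, 2))) = Mul(Add(Add(3, 4, -10, -16, 40), -5), Rational(11, 2)) = Mul(Add(21, -5), Rational(11, 2)) = Mul(16, Rational(11, 2)) = 88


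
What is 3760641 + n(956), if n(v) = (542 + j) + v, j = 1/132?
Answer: 496602349/132 ≈ 3.7621e+6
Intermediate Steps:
j = 1/132 ≈ 0.0075758
n(v) = 71545/132 + v (n(v) = (542 + 1/132) + v = 71545/132 + v)
3760641 + n(956) = 3760641 + (71545/132 + 956) = 3760641 + 197737/132 = 496602349/132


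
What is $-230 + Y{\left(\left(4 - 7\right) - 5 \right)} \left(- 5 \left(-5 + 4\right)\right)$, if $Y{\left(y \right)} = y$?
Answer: $-270$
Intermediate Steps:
$-230 + Y{\left(\left(4 - 7\right) - 5 \right)} \left(- 5 \left(-5 + 4\right)\right) = -230 + \left(\left(4 - 7\right) - 5\right) \left(- 5 \left(-5 + 4\right)\right) = -230 + \left(-3 - 5\right) \left(\left(-5\right) \left(-1\right)\right) = -230 - 40 = -270$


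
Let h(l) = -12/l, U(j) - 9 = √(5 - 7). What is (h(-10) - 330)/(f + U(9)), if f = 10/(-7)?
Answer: -203308/4845 + 26852*I*√2/4845 ≈ -41.962 + 7.8379*I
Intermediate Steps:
f = -10/7 (f = 10*(-⅐) = -10/7 ≈ -1.4286)
U(j) = 9 + I*√2 (U(j) = 9 + √(5 - 7) = 9 + √(-2) = 9 + I*√2)
(h(-10) - 330)/(f + U(9)) = (-12/(-10) - 330)/(-10/7 + (9 + I*√2)) = (-12*(-⅒) - 330)/(53/7 + I*√2) = (6/5 - 330)/(53/7 + I*√2) = -1644/(5*(53/7 + I*√2))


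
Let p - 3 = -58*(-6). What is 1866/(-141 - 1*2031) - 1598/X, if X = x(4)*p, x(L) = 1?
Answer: -687637/127062 ≈ -5.4118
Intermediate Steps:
p = 351 (p = 3 - 58*(-6) = 3 + 348 = 351)
X = 351 (X = 1*351 = 351)
1866/(-141 - 1*2031) - 1598/X = 1866/(-141 - 1*2031) - 1598/351 = 1866/(-141 - 2031) - 1598*1/351 = 1866/(-2172) - 1598/351 = 1866*(-1/2172) - 1598/351 = -311/362 - 1598/351 = -687637/127062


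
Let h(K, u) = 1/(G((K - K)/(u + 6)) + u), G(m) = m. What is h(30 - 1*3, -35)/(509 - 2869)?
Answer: 1/82600 ≈ 1.2107e-5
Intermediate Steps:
h(K, u) = 1/u (h(K, u) = 1/((K - K)/(u + 6) + u) = 1/(0/(6 + u) + u) = 1/(0 + u) = 1/u)
h(30 - 1*3, -35)/(509 - 2869) = 1/((-35)*(509 - 2869)) = -1/35/(-2360) = -1/35*(-1/2360) = 1/82600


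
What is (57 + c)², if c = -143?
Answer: 7396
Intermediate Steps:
(57 + c)² = (57 - 143)² = (-86)² = 7396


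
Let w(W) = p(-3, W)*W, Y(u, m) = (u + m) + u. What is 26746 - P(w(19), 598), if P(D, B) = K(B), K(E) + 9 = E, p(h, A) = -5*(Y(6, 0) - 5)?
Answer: 26157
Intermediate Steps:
Y(u, m) = m + 2*u (Y(u, m) = (m + u) + u = m + 2*u)
p(h, A) = -35 (p(h, A) = -5*((0 + 2*6) - 5) = -5*((0 + 12) - 5) = -5*(12 - 5) = -5*7 = -35)
w(W) = -35*W
K(E) = -9 + E
P(D, B) = -9 + B
26746 - P(w(19), 598) = 26746 - (-9 + 598) = 26746 - 1*589 = 26746 - 589 = 26157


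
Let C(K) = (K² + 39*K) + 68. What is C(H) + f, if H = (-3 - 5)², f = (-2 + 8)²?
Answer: 6696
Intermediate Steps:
f = 36 (f = 6² = 36)
H = 64 (H = (-8)² = 64)
C(K) = 68 + K² + 39*K
C(H) + f = (68 + 64² + 39*64) + 36 = (68 + 4096 + 2496) + 36 = 6660 + 36 = 6696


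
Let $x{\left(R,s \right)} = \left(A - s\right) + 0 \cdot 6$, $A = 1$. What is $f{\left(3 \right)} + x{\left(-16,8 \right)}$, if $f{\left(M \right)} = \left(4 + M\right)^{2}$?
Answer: $42$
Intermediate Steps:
$x{\left(R,s \right)} = 1 - s$ ($x{\left(R,s \right)} = \left(1 - s\right) + 0 \cdot 6 = \left(1 - s\right) + 0 = 1 - s$)
$f{\left(3 \right)} + x{\left(-16,8 \right)} = \left(4 + 3\right)^{2} + \left(1 - 8\right) = 7^{2} + \left(1 - 8\right) = 49 - 7 = 42$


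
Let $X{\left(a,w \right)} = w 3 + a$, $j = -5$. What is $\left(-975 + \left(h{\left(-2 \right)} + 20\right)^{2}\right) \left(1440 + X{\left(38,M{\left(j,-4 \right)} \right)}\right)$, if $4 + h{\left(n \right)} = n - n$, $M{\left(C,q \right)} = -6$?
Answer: $-1049740$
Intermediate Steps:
$X{\left(a,w \right)} = a + 3 w$ ($X{\left(a,w \right)} = 3 w + a = a + 3 w$)
$h{\left(n \right)} = -4$ ($h{\left(n \right)} = -4 + \left(n - n\right) = -4 + 0 = -4$)
$\left(-975 + \left(h{\left(-2 \right)} + 20\right)^{2}\right) \left(1440 + X{\left(38,M{\left(j,-4 \right)} \right)}\right) = \left(-975 + \left(-4 + 20\right)^{2}\right) \left(1440 + \left(38 + 3 \left(-6\right)\right)\right) = \left(-975 + 16^{2}\right) \left(1440 + \left(38 - 18\right)\right) = \left(-975 + 256\right) \left(1440 + 20\right) = \left(-719\right) 1460 = -1049740$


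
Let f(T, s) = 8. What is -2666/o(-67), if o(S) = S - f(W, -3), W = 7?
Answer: 2666/75 ≈ 35.547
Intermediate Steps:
o(S) = -8 + S (o(S) = S - 1*8 = S - 8 = -8 + S)
-2666/o(-67) = -2666/(-8 - 67) = -2666/(-75) = -2666*(-1/75) = 2666/75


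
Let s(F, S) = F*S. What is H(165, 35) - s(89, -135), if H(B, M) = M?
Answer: 12050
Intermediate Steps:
H(165, 35) - s(89, -135) = 35 - 89*(-135) = 35 - 1*(-12015) = 35 + 12015 = 12050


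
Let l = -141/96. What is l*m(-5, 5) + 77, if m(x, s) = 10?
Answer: 997/16 ≈ 62.313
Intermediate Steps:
l = -47/32 (l = -141*1/96 = -47/32 ≈ -1.4688)
l*m(-5, 5) + 77 = -47/32*10 + 77 = -235/16 + 77 = 997/16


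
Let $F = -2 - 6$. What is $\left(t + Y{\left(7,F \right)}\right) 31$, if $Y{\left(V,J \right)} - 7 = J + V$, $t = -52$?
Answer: $-1426$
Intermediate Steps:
$F = -8$
$Y{\left(V,J \right)} = 7 + J + V$ ($Y{\left(V,J \right)} = 7 + \left(J + V\right) = 7 + J + V$)
$\left(t + Y{\left(7,F \right)}\right) 31 = \left(-52 + \left(7 - 8 + 7\right)\right) 31 = \left(-52 + 6\right) 31 = \left(-46\right) 31 = -1426$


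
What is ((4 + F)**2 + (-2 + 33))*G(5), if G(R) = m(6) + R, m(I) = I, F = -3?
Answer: 352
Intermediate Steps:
G(R) = 6 + R
((4 + F)**2 + (-2 + 33))*G(5) = ((4 - 3)**2 + (-2 + 33))*(6 + 5) = (1**2 + 31)*11 = (1 + 31)*11 = 32*11 = 352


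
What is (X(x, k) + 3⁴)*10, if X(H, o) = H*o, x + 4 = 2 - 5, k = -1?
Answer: 880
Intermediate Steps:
x = -7 (x = -4 + (2 - 5) = -4 - 3 = -7)
(X(x, k) + 3⁴)*10 = (-7*(-1) + 3⁴)*10 = (7 + 81)*10 = 88*10 = 880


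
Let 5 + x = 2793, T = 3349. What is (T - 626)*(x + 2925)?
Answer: 15556499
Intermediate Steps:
x = 2788 (x = -5 + 2793 = 2788)
(T - 626)*(x + 2925) = (3349 - 626)*(2788 + 2925) = 2723*5713 = 15556499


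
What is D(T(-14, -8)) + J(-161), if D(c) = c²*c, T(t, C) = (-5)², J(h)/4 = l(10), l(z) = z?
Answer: 15665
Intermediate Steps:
J(h) = 40 (J(h) = 4*10 = 40)
T(t, C) = 25
D(c) = c³
D(T(-14, -8)) + J(-161) = 25³ + 40 = 15625 + 40 = 15665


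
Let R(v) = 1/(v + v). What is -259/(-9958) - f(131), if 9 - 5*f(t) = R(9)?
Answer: -394982/224055 ≈ -1.7629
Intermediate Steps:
R(v) = 1/(2*v)
f(t) = 161/90 (f(t) = 9/5 - 1/(10*9) = 9/5 - ⅕*1/18 = 9/5 - 1/90 = 161/90)
-259/(-9958) - f(131) = -259/(-9958) - 1*161/90 = -259*(-1/9958) - 161/90 = 259/9958 - 161/90 = -394982/224055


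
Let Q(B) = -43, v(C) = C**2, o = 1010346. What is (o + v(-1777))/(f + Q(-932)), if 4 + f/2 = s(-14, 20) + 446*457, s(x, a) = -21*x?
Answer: 4168075/408181 ≈ 10.211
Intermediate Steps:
f = 408224 (f = -8 + 2*(-21*(-14) + 446*457) = -8 + 2*(294 + 203822) = -8 + 2*204116 = -8 + 408232 = 408224)
(o + v(-1777))/(f + Q(-932)) = (1010346 + (-1777)**2)/(408224 - 43) = (1010346 + 3157729)/408181 = 4168075*(1/408181) = 4168075/408181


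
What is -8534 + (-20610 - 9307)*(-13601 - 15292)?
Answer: 864383347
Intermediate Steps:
-8534 + (-20610 - 9307)*(-13601 - 15292) = -8534 - 29917*(-28893) = -8534 + 864391881 = 864383347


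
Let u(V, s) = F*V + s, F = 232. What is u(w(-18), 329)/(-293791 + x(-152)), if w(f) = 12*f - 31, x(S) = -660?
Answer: 56975/294451 ≈ 0.19350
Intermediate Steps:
w(f) = -31 + 12*f
u(V, s) = s + 232*V (u(V, s) = 232*V + s = s + 232*V)
u(w(-18), 329)/(-293791 + x(-152)) = (329 + 232*(-31 + 12*(-18)))/(-293791 - 660) = (329 + 232*(-31 - 216))/(-294451) = (329 + 232*(-247))*(-1/294451) = (329 - 57304)*(-1/294451) = -56975*(-1/294451) = 56975/294451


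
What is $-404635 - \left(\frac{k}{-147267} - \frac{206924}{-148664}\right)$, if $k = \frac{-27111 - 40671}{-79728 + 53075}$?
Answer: $- \frac{1788744705215826263}{4420622418402} \approx -4.0464 \cdot 10^{5}$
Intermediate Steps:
$k = \frac{6162}{2423}$ ($k = - \frac{67782}{-26653} = \left(-67782\right) \left(- \frac{1}{26653}\right) = \frac{6162}{2423} \approx 2.5431$)
$-404635 - \left(\frac{k}{-147267} - \frac{206924}{-148664}\right) = -404635 - \left(\frac{6162}{2423 \left(-147267\right)} - \frac{206924}{-148664}\right) = -404635 - \left(\frac{6162}{2423} \left(- \frac{1}{147267}\right) - - \frac{51731}{37166}\right) = -404635 - \left(- \frac{2054}{118942647} + \frac{51731}{37166}\right) = -404635 - \frac{6152945732993}{4420622418402} = - \frac{1788744705215826263}{4420622418402}$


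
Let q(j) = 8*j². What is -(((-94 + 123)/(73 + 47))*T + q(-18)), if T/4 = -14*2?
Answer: -38474/15 ≈ -2564.9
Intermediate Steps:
T = -112 (T = 4*(-14*2) = 4*(-28) = -112)
-(((-94 + 123)/(73 + 47))*T + q(-18)) = -(((-94 + 123)/(73 + 47))*(-112) + 8*(-18)²) = -((29/120)*(-112) + 8*324) = -((29*(1/120))*(-112) + 2592) = -((29/120)*(-112) + 2592) = -(-406/15 + 2592) = -1*38474/15 = -38474/15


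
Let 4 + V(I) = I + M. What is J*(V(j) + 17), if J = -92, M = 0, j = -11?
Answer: -184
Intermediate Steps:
V(I) = -4 + I (V(I) = -4 + (I + 0) = -4 + I)
J*(V(j) + 17) = -92*((-4 - 11) + 17) = -92*(-15 + 17) = -92*2 = -184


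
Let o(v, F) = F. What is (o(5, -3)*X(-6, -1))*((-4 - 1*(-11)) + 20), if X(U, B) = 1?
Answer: -81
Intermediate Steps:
(o(5, -3)*X(-6, -1))*((-4 - 1*(-11)) + 20) = (-3*1)*((-4 - 1*(-11)) + 20) = -3*((-4 + 11) + 20) = -3*(7 + 20) = -3*27 = -81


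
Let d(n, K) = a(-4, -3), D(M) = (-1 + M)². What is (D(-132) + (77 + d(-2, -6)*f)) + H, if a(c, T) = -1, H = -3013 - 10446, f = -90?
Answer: 4397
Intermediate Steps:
H = -13459
d(n, K) = -1
(D(-132) + (77 + d(-2, -6)*f)) + H = ((-1 - 132)² + (77 - 1*(-90))) - 13459 = ((-133)² + (77 + 90)) - 13459 = (17689 + 167) - 13459 = 17856 - 13459 = 4397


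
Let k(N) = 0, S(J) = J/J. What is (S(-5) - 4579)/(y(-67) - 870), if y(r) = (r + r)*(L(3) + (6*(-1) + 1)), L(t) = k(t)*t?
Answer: 2289/100 ≈ 22.890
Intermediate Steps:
S(J) = 1
L(t) = 0 (L(t) = 0*t = 0)
y(r) = -10*r (y(r) = (r + r)*(0 + (6*(-1) + 1)) = (2*r)*(0 + (-6 + 1)) = (2*r)*(0 - 5) = (2*r)*(-5) = -10*r)
(S(-5) - 4579)/(y(-67) - 870) = (1 - 4579)/(-10*(-67) - 870) = -4578/(670 - 870) = -4578/(-200) = -4578*(-1/200) = 2289/100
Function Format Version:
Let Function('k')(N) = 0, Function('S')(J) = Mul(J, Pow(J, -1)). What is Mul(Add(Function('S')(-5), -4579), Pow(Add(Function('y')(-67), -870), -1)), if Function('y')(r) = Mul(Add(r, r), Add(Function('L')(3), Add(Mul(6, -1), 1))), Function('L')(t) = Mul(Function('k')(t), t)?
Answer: Rational(2289, 100) ≈ 22.890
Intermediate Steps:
Function('S')(J) = 1
Function('L')(t) = 0 (Function('L')(t) = Mul(0, t) = 0)
Function('y')(r) = Mul(-10, r) (Function('y')(r) = Mul(Add(r, r), Add(0, Add(Mul(6, -1), 1))) = Mul(Mul(2, r), Add(0, Add(-6, 1))) = Mul(Mul(2, r), Add(0, -5)) = Mul(Mul(2, r), -5) = Mul(-10, r))
Mul(Add(Function('S')(-5), -4579), Pow(Add(Function('y')(-67), -870), -1)) = Mul(Add(1, -4579), Pow(Add(Mul(-10, -67), -870), -1)) = Mul(-4578, Pow(Add(670, -870), -1)) = Mul(-4578, Pow(-200, -1)) = Mul(-4578, Rational(-1, 200)) = Rational(2289, 100)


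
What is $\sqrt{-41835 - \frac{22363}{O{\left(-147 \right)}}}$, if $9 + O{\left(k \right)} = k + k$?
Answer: $\frac{i \sqrt{3834053526}}{303} \approx 204.36 i$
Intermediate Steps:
$O{\left(k \right)} = -9 + 2 k$ ($O{\left(k \right)} = -9 + \left(k + k\right) = -9 + 2 k$)
$\sqrt{-41835 - \frac{22363}{O{\left(-147 \right)}}} = \sqrt{-41835 - \frac{22363}{-9 + 2 \left(-147\right)}} = \sqrt{-41835 - \frac{22363}{-9 - 294}} = \sqrt{-41835 - \frac{22363}{-303}} = \sqrt{-41835 - - \frac{22363}{303}} = \sqrt{-41835 + \frac{22363}{303}} = \sqrt{- \frac{12653642}{303}} = \frac{i \sqrt{3834053526}}{303}$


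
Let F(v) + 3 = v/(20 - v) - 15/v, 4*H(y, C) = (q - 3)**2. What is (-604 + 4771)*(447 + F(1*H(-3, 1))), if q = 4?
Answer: 126414279/79 ≈ 1.6002e+6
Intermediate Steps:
H(y, C) = 1/4 (H(y, C) = (4 - 3)**2/4 = (1/4)*1**2 = (1/4)*1 = 1/4)
F(v) = -3 - 15/v + v/(20 - v) (F(v) = -3 + (v/(20 - v) - 15/v) = -3 + (-15/v + v/(20 - v)) = -3 - 15/v + v/(20 - v))
(-604 + 4771)*(447 + F(1*H(-3, 1))) = (-604 + 4771)*(447 + (300 - 4*(1*(1/4))**2 + 45*(1*(1/4)))/(((1*(1/4)))*(-20 + 1*(1/4)))) = 4167*(447 + (300 - 4*(1/4)**2 + 45*(1/4))/((1/4)*(-20 + 1/4))) = 4167*(447 + 4*(300 - 4*1/16 + 45/4)/(-79/4)) = 4167*(447 + 4*(-4/79)*(300 - 1/4 + 45/4)) = 4167*(447 + 4*(-4/79)*311) = 4167*(447 - 4976/79) = 4167*(30337/79) = 126414279/79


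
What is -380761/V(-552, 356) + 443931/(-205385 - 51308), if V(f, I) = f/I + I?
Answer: -8712747067523/8097637378 ≈ -1076.0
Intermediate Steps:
V(f, I) = I + f/I (V(f, I) = f/I + I = I + f/I)
-380761/V(-552, 356) + 443931/(-205385 - 51308) = -380761/(356 - 552/356) + 443931/(-205385 - 51308) = -380761/(356 - 552*1/356) + 443931/(-256693) = -380761/(356 - 138/89) + 443931*(-1/256693) = -380761/31546/89 - 443931/256693 = -380761*89/31546 - 443931/256693 = -33887729/31546 - 443931/256693 = -8712747067523/8097637378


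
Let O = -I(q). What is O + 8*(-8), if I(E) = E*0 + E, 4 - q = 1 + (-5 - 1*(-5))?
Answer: -67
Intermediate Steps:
q = 3 (q = 4 - (1 + (-5 - 1*(-5))) = 4 - (1 + (-5 + 5)) = 4 - (1 + 0) = 4 - 1*1 = 4 - 1 = 3)
I(E) = E (I(E) = 0 + E = E)
O = -3 (O = -1*3 = -3)
O + 8*(-8) = -3 + 8*(-8) = -3 - 64 = -67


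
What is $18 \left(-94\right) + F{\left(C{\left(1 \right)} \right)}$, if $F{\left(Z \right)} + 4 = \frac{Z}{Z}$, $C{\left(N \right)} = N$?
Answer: $-1695$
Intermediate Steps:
$F{\left(Z \right)} = -3$ ($F{\left(Z \right)} = -4 + \frac{Z}{Z} = -4 + 1 = -3$)
$18 \left(-94\right) + F{\left(C{\left(1 \right)} \right)} = 18 \left(-94\right) - 3 = -1692 - 3 = -1695$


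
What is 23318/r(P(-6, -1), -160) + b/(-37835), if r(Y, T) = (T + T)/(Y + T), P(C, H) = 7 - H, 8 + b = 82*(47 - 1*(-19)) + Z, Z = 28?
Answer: 239461097/21620 ≈ 11076.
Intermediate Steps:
b = 5432 (b = -8 + (82*(47 - 1*(-19)) + 28) = -8 + (82*(47 + 19) + 28) = -8 + (82*66 + 28) = -8 + (5412 + 28) = -8 + 5440 = 5432)
r(Y, T) = 2*T/(T + Y) (r(Y, T) = (2*T)/(T + Y) = 2*T/(T + Y))
23318/r(P(-6, -1), -160) + b/(-37835) = 23318/((2*(-160)/(-160 + (7 - 1*(-1))))) + 5432/(-37835) = 23318/((2*(-160)/(-160 + (7 + 1)))) + 5432*(-1/37835) = 23318/((2*(-160)/(-160 + 8))) - 776/5405 = 23318/((2*(-160)/(-152))) - 776/5405 = 23318/((2*(-160)*(-1/152))) - 776/5405 = 23318/(40/19) - 776/5405 = 23318*(19/40) - 776/5405 = 221521/20 - 776/5405 = 239461097/21620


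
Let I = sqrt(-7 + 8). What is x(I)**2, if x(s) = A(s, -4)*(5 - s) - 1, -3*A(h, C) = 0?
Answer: 1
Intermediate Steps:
A(h, C) = 0 (A(h, C) = -1/3*0 = 0)
I = 1 (I = sqrt(1) = 1)
x(s) = -1 (x(s) = 0*(5 - s) - 1 = 0 - 1 = -1)
x(I)**2 = (-1)**2 = 1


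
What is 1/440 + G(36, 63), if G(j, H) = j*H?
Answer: 997921/440 ≈ 2268.0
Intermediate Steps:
G(j, H) = H*j
1/440 + G(36, 63) = 1/440 + 63*36 = 1/440 + 2268 = 997921/440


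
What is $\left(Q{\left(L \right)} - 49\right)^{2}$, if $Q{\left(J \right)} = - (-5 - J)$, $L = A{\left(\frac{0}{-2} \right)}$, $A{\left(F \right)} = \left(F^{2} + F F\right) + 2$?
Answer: $1764$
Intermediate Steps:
$A{\left(F \right)} = 2 + 2 F^{2}$ ($A{\left(F \right)} = \left(F^{2} + F^{2}\right) + 2 = 2 F^{2} + 2 = 2 + 2 F^{2}$)
$L = 2$ ($L = 2 + 2 \left(\frac{0}{-2}\right)^{2} = 2 + 2 \left(0 \left(- \frac{1}{2}\right)\right)^{2} = 2 + 2 \cdot 0^{2} = 2 + 2 \cdot 0 = 2 + 0 = 2$)
$Q{\left(J \right)} = 5 + J$
$\left(Q{\left(L \right)} - 49\right)^{2} = \left(\left(5 + 2\right) - 49\right)^{2} = \left(7 - 49\right)^{2} = \left(-42\right)^{2} = 1764$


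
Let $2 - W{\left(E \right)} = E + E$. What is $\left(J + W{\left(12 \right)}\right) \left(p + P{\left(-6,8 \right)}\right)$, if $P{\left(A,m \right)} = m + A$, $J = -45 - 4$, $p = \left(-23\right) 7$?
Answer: $11289$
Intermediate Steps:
$W{\left(E \right)} = 2 - 2 E$ ($W{\left(E \right)} = 2 - \left(E + E\right) = 2 - 2 E$)
$p = -161$
$J = -49$
$P{\left(A,m \right)} = A + m$
$\left(J + W{\left(12 \right)}\right) \left(p + P{\left(-6,8 \right)}\right) = \left(-49 + \left(2 - 24\right)\right) \left(-161 + \left(-6 + 8\right)\right) = \left(-49 + \left(2 - 24\right)\right) \left(-161 + 2\right) = \left(-49 - 22\right) \left(-159\right) = \left(-71\right) \left(-159\right) = 11289$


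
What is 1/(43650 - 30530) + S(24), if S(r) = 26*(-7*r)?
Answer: -57308159/13120 ≈ -4368.0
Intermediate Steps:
S(r) = -182*r
1/(43650 - 30530) + S(24) = 1/(43650 - 30530) - 182*24 = 1/13120 - 4368 = -57308159/13120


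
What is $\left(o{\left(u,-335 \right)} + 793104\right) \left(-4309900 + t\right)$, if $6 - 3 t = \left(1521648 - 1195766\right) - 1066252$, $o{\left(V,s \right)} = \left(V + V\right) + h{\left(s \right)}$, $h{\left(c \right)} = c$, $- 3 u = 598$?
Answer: $- \frac{9658458720988}{3} \approx -3.2195 \cdot 10^{12}$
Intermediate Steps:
$u = - \frac{598}{3}$ ($u = \left(- \frac{1}{3}\right) 598 = - \frac{598}{3} \approx -199.33$)
$o{\left(V,s \right)} = s + 2 V$ ($o{\left(V,s \right)} = \left(V + V\right) + s = 2 V + s = s + 2 V$)
$t = 246792$ ($t = 2 - \frac{\left(1521648 - 1195766\right) - 1066252}{3} = 2 - \frac{325882 - 1066252}{3} = 2 - -246790 = 2 + 246790 = 246792$)
$\left(o{\left(u,-335 \right)} + 793104\right) \left(-4309900 + t\right) = \left(\left(-335 + 2 \left(- \frac{598}{3}\right)\right) + 793104\right) \left(-4309900 + 246792\right) = \left(\left(-335 - \frac{1196}{3}\right) + 793104\right) \left(-4063108\right) = \left(- \frac{2201}{3} + 793104\right) \left(-4063108\right) = \frac{2377111}{3} \left(-4063108\right) = - \frac{9658458720988}{3}$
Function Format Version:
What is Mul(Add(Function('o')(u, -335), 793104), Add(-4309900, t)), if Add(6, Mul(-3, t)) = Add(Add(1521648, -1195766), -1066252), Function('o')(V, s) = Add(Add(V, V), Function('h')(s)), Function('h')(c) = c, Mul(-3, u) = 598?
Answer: Rational(-9658458720988, 3) ≈ -3.2195e+12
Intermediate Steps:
u = Rational(-598, 3) (u = Mul(Rational(-1, 3), 598) = Rational(-598, 3) ≈ -199.33)
Function('o')(V, s) = Add(s, Mul(2, V)) (Function('o')(V, s) = Add(Add(V, V), s) = Add(Mul(2, V), s) = Add(s, Mul(2, V)))
t = 246792 (t = Add(2, Mul(Rational(-1, 3), Add(Add(1521648, -1195766), -1066252))) = Add(2, Mul(Rational(-1, 3), Add(325882, -1066252))) = Add(2, Mul(Rational(-1, 3), -740370)) = Add(2, 246790) = 246792)
Mul(Add(Function('o')(u, -335), 793104), Add(-4309900, t)) = Mul(Add(Add(-335, Mul(2, Rational(-598, 3))), 793104), Add(-4309900, 246792)) = Mul(Add(Add(-335, Rational(-1196, 3)), 793104), -4063108) = Mul(Add(Rational(-2201, 3), 793104), -4063108) = Mul(Rational(2377111, 3), -4063108) = Rational(-9658458720988, 3)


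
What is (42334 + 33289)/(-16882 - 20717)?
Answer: -75623/37599 ≈ -2.0113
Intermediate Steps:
(42334 + 33289)/(-16882 - 20717) = 75623/(-37599) = 75623*(-1/37599) = -75623/37599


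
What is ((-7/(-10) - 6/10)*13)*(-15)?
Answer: -39/2 ≈ -19.500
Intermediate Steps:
((-7/(-10) - 6/10)*13)*(-15) = ((-7*(-⅒) - 6*⅒)*13)*(-15) = ((7/10 - ⅗)*13)*(-15) = ((⅒)*13)*(-15) = (13/10)*(-15) = -39/2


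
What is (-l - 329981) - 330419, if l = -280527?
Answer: -379873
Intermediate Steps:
(-l - 329981) - 330419 = (-1*(-280527) - 329981) - 330419 = (280527 - 329981) - 330419 = -49454 - 330419 = -379873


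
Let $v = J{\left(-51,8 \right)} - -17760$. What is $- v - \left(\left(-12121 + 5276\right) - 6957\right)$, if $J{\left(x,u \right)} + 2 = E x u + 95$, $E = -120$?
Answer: $-53011$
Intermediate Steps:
$J{\left(x,u \right)} = 93 - 120 u x$ ($J{\left(x,u \right)} = -2 + \left(- 120 x u + 95\right) = -2 - \left(-95 + 120 u x\right) = 93 - 120 u x$)
$v = 66813$ ($v = \left(93 - 960 \left(-51\right)\right) - -17760 = \left(93 + 48960\right) + 17760 = 49053 + 17760 = 66813$)
$- v - \left(\left(-12121 + 5276\right) - 6957\right) = \left(-1\right) 66813 - \left(\left(-12121 + 5276\right) - 6957\right) = -66813 - \left(-6845 - 6957\right) = -66813 - -13802 = -66813 + 13802 = -53011$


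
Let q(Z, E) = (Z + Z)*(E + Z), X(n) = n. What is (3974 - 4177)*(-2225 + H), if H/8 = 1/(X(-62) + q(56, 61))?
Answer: 2945371863/6521 ≈ 4.5168e+5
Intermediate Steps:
q(Z, E) = 2*Z*(E + Z) (q(Z, E) = (2*Z)*(E + Z) = 2*Z*(E + Z))
H = 4/6521 (H = 8/(-62 + 2*56*(61 + 56)) = 8/(-62 + 2*56*117) = 8/(-62 + 13104) = 8/13042 = 8*(1/13042) = 4/6521 ≈ 0.00061340)
(3974 - 4177)*(-2225 + H) = (3974 - 4177)*(-2225 + 4/6521) = -203*(-14509221/6521) = 2945371863/6521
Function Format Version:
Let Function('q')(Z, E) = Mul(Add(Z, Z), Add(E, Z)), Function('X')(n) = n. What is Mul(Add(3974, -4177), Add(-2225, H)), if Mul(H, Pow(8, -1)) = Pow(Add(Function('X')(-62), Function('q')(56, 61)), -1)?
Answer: Rational(2945371863, 6521) ≈ 4.5168e+5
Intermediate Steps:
Function('q')(Z, E) = Mul(2, Z, Add(E, Z)) (Function('q')(Z, E) = Mul(Mul(2, Z), Add(E, Z)) = Mul(2, Z, Add(E, Z)))
H = Rational(4, 6521) (H = Mul(8, Pow(Add(-62, Mul(2, 56, Add(61, 56))), -1)) = Mul(8, Pow(Add(-62, Mul(2, 56, 117)), -1)) = Mul(8, Pow(Add(-62, 13104), -1)) = Mul(8, Pow(13042, -1)) = Mul(8, Rational(1, 13042)) = Rational(4, 6521) ≈ 0.00061340)
Mul(Add(3974, -4177), Add(-2225, H)) = Mul(Add(3974, -4177), Add(-2225, Rational(4, 6521))) = Mul(-203, Rational(-14509221, 6521)) = Rational(2945371863, 6521)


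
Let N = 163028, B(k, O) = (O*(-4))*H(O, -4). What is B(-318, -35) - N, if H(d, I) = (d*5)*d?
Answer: 694472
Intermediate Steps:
H(d, I) = 5*d² (H(d, I) = (5*d)*d = 5*d²)
B(k, O) = -20*O³ (B(k, O) = (O*(-4))*(5*O²) = (-4*O)*(5*O²) = -20*O³)
B(-318, -35) - N = -20*(-35)³ - 1*163028 = -20*(-42875) - 163028 = 857500 - 163028 = 694472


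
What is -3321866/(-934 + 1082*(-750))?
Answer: 1660933/406217 ≈ 4.0888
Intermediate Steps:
-3321866/(-934 + 1082*(-750)) = -3321866/(-934 - 811500) = -3321866/(-812434) = -3321866*(-1/812434) = 1660933/406217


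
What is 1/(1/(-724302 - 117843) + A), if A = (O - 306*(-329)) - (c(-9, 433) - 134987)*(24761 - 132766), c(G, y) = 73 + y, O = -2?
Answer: -842145/12231751670547286 ≈ -6.8849e-11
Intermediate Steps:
A = -14524519733 (A = (-2 - 306*(-329)) - ((73 + 433) - 134987)*(24761 - 132766) = (-2 + 100674) - (506 - 134987)*(-108005) = 100672 - (-134481)*(-108005) = 100672 - 1*14524620405 = 100672 - 14524620405 = -14524519733)
1/(1/(-724302 - 117843) + A) = 1/(1/(-724302 - 117843) - 14524519733) = 1/(1/(-842145) - 14524519733) = 1/(-1/842145 - 14524519733) = 1/(-12231751670547286/842145) = -842145/12231751670547286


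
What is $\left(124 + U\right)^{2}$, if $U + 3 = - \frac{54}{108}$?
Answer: $\frac{58081}{4} \approx 14520.0$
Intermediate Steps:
$U = - \frac{7}{2}$ ($U = -3 - \frac{54}{108} = -3 - \frac{1}{2} = - \frac{7}{2} \approx -3.5$)
$\left(124 + U\right)^{2} = \left(124 - \frac{7}{2}\right)^{2} = \left(\frac{241}{2}\right)^{2} = \frac{58081}{4}$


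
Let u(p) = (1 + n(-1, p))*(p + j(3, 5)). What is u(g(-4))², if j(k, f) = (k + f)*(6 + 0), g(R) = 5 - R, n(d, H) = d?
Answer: 0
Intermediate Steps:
j(k, f) = 6*f + 6*k (j(k, f) = (f + k)*6 = 6*f + 6*k)
u(p) = 0 (u(p) = (1 - 1)*(p + (6*5 + 6*3)) = 0*(p + (30 + 18)) = 0*(p + 48) = 0*(48 + p) = 0)
u(g(-4))² = 0² = 0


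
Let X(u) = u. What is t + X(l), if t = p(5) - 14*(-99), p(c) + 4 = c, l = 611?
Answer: 1998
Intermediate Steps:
p(c) = -4 + c
t = 1387 (t = (-4 + 5) - 14*(-99) = 1 + 1386 = 1387)
t + X(l) = 1387 + 611 = 1998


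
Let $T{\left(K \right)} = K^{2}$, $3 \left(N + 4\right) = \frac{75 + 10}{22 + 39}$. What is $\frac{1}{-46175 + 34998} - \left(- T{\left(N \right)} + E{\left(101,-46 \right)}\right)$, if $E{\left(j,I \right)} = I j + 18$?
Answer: $\frac{1736969486588}{374306553} \approx 4640.5$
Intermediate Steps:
$E{\left(j,I \right)} = 18 + I j$
$N = - \frac{647}{183}$ ($N = -4 + \frac{\left(75 + 10\right) \frac{1}{22 + 39}}{3} = -4 + \frac{85 \cdot \frac{1}{61}}{3} = -4 + \frac{1}{3} \cdot \frac{85}{61} = -4 + \frac{85}{183} = - \frac{647}{183} \approx -3.5355$)
$\frac{1}{-46175 + 34998} - \left(- T{\left(N \right)} + E{\left(101,-46 \right)}\right) = \frac{1}{-46175 + 34998} - \left(18 - 4646 - \frac{418609}{33489}\right) = \frac{1}{-11177} + \left(\frac{418609}{33489} - \left(18 - 4646\right)\right) = - \frac{1}{11177} + \left(\frac{418609}{33489} - -4628\right) = - \frac{1}{11177} + \left(\frac{418609}{33489} + 4628\right) = - \frac{1}{11177} + \frac{155405701}{33489} = \frac{1736969486588}{374306553}$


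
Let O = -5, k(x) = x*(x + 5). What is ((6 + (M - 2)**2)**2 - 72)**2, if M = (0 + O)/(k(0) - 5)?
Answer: 529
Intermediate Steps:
k(x) = x*(5 + x)
M = 1 (M = (0 - 5)/(0*(5 + 0) - 5) = -5/(0*5 - 5) = -5/(0 - 5) = -5/(-5) = -5*(-1/5) = 1)
((6 + (M - 2)**2)**2 - 72)**2 = ((6 + (1 - 2)**2)**2 - 72)**2 = ((6 + (-1)**2)**2 - 72)**2 = ((6 + 1)**2 - 72)**2 = (7**2 - 72)**2 = (49 - 72)**2 = (-23)**2 = 529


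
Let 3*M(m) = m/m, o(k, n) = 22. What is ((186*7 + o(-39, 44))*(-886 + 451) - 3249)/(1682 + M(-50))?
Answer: -1737567/5047 ≈ -344.28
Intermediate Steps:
M(m) = ⅓ (M(m) = (m/m)/3 = (⅓)*1 = ⅓)
((186*7 + o(-39, 44))*(-886 + 451) - 3249)/(1682 + M(-50)) = ((186*7 + 22)*(-886 + 451) - 3249)/(1682 + ⅓) = ((1302 + 22)*(-435) - 3249)/(5047/3) = (1324*(-435) - 3249)*(3/5047) = (-575940 - 3249)*(3/5047) = -579189*3/5047 = -1737567/5047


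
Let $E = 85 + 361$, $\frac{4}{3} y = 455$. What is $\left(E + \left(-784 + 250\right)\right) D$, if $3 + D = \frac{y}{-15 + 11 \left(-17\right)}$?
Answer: $\frac{41679}{101} \approx 412.66$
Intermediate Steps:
$y = \frac{1365}{4}$ ($y = \frac{3}{4} \cdot 455 = \frac{1365}{4} \approx 341.25$)
$E = 446$
$D = - \frac{3789}{808}$ ($D = -3 + \frac{1365}{4 \left(-15 + 11 \left(-17\right)\right)} = -3 + \frac{1365}{4 \left(-15 - 187\right)} = -3 + \frac{1365}{4 \left(-202\right)} = -3 + \frac{1365}{4} \left(- \frac{1}{202}\right) = -3 - \frac{1365}{808} = - \frac{3789}{808} \approx -4.6894$)
$\left(E + \left(-784 + 250\right)\right) D = \left(446 + \left(-784 + 250\right)\right) \left(- \frac{3789}{808}\right) = \left(446 - 534\right) \left(- \frac{3789}{808}\right) = \left(-88\right) \left(- \frac{3789}{808}\right) = \frac{41679}{101}$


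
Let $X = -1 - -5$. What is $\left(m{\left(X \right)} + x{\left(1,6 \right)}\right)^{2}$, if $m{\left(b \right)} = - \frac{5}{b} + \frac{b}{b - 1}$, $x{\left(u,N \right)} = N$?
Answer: $\frac{5329}{144} \approx 37.007$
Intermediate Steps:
$X = 4$ ($X = -1 + 5 = 4$)
$m{\left(b \right)} = - \frac{5}{b} + \frac{b}{-1 + b}$ ($m{\left(b \right)} = - \frac{5}{b} + \frac{b}{b - 1} = - \frac{5}{b} + \frac{b}{-1 + b}$)
$\left(m{\left(X \right)} + x{\left(1,6 \right)}\right)^{2} = \left(\frac{5 + 4^{2} - 20}{4 \left(-1 + 4\right)} + 6\right)^{2} = \left(\frac{5 + 16 - 20}{4 \cdot 3} + 6\right)^{2} = \left(\frac{1}{4} \cdot \frac{1}{3} \cdot 1 + 6\right)^{2} = \left(\frac{1}{12} + 6\right)^{2} = \left(\frac{73}{12}\right)^{2} = \frac{5329}{144}$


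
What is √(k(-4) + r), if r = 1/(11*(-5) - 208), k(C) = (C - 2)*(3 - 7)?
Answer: √1659793/263 ≈ 4.8986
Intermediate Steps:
k(C) = 8 - 4*C (k(C) = (-2 + C)*(-4) = 8 - 4*C)
r = -1/263 (r = 1/(-55 - 208) = 1/(-263) = -1/263 ≈ -0.0038023)
√(k(-4) + r) = √((8 - 4*(-4)) - 1/263) = √((8 + 16) - 1/263) = √(24 - 1/263) = √(6311/263) = √1659793/263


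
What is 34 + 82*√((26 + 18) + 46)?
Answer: 34 + 246*√10 ≈ 811.92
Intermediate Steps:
34 + 82*√((26 + 18) + 46) = 34 + 82*√(44 + 46) = 34 + 82*√90 = 34 + 82*(3*√10) = 34 + 246*√10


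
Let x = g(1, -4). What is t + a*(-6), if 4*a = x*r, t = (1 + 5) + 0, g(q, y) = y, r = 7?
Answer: 48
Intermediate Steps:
t = 6 (t = 6 + 0 = 6)
x = -4
a = -7 (a = (-4*7)/4 = (¼)*(-28) = -7)
t + a*(-6) = 6 - 7*(-6) = 6 + 42 = 48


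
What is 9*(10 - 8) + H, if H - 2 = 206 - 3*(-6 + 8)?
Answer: 220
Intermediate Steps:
H = 202 (H = 2 + (206 - 3*(-6 + 8)) = 2 + (206 - 3*2) = 2 + (206 - 6) = 2 + 200 = 202)
9*(10 - 8) + H = 9*(10 - 8) + 202 = 9*2 + 202 = 18 + 202 = 220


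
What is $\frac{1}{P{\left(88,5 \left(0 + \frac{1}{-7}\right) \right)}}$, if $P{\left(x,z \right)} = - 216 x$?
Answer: $- \frac{1}{19008} \approx -5.2609 \cdot 10^{-5}$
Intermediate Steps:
$\frac{1}{P{\left(88,5 \left(0 + \frac{1}{-7}\right) \right)}} = \frac{1}{\left(-216\right) 88} = \frac{1}{-19008} = - \frac{1}{19008}$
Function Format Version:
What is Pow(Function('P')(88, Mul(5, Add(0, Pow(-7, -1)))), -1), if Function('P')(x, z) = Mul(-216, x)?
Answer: Rational(-1, 19008) ≈ -5.2609e-5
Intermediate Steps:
Pow(Function('P')(88, Mul(5, Add(0, Pow(-7, -1)))), -1) = Pow(Mul(-216, 88), -1) = Pow(-19008, -1) = Rational(-1, 19008)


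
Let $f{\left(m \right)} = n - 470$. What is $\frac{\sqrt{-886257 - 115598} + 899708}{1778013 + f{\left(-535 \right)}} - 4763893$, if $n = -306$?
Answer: $- \frac{8466566003933}{1777237} + \frac{i \sqrt{1001855}}{1777237} \approx -4.7639 \cdot 10^{6} + 0.00056319 i$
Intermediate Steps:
$f{\left(m \right)} = -776$ ($f{\left(m \right)} = -306 - 470 = -776$)
$\frac{\sqrt{-886257 - 115598} + 899708}{1778013 + f{\left(-535 \right)}} - 4763893 = \frac{\sqrt{-886257 - 115598} + 899708}{1778013 - 776} - 4763893 = \frac{\sqrt{-1001855} + 899708}{1777237} - 4763893 = \left(i \sqrt{1001855} + 899708\right) \frac{1}{1777237} - 4763893 = \left(899708 + i \sqrt{1001855}\right) \frac{1}{1777237} - 4763893 = \left(\frac{899708}{1777237} + \frac{i \sqrt{1001855}}{1777237}\right) - 4763893 = - \frac{8466566003933}{1777237} + \frac{i \sqrt{1001855}}{1777237}$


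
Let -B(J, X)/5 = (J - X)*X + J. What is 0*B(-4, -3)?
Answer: 0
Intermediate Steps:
B(J, X) = -5*J - 5*X*(J - X) (B(J, X) = -5*((J - X)*X + J) = -5*(X*(J - X) + J) = -5*(J + X*(J - X)) = -5*J - 5*X*(J - X))
0*B(-4, -3) = 0*(-5*(-4) + 5*(-3)**2 - 5*(-4)*(-3)) = 0*(20 + 5*9 - 60) = 0*(20 + 45 - 60) = 0*5 = 0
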